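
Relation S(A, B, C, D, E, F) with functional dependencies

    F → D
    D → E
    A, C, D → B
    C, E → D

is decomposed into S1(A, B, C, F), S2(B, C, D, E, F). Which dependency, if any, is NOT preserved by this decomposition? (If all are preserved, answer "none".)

Check A, C, D → B: no single fragment contains all of {A, B, C, D}, and the restricted closure of {A, C, D} across the fragments never reaches {B}.
F → D is preserved.
D → E is preserved.
C, E → D is preserved.

A, C, D → B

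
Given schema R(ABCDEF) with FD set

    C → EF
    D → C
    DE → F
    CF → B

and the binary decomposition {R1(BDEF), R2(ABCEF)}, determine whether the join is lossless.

Common attributes: R1 ∩ R2 = {BEF}.
No dependency enlarges {BEF}, so (BEF)⁺ = {BEF}.
The closure contains neither all of R1 = {BDEF} nor all of R2 = {ABCEF}, so the common attributes are not a superkey of either fragment. The join is lossy.

No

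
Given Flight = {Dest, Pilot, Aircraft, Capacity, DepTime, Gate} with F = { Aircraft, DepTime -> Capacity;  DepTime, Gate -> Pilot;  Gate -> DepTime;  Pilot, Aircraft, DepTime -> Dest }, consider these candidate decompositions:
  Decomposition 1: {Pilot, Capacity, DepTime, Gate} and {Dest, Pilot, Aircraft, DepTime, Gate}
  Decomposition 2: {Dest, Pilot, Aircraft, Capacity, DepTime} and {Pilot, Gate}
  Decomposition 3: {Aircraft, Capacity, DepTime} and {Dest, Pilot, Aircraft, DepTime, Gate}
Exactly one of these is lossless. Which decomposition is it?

Decomposition 1: common = {Pilot, DepTime, Gate}, closure = {Pilot, DepTime, Gate} → lossy.
Decomposition 2: common = {Pilot}, closure = {Pilot} → lossy.
Decomposition 3: common = {Aircraft, DepTime}, closure = {Aircraft, Capacity, DepTime} → lossless.

Decomposition 3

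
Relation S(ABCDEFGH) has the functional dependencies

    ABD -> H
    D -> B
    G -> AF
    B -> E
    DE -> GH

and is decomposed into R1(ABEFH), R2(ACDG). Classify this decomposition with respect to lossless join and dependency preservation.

Lossless test: (A)⁺ = {A}, which is a superkey of neither fragment — lossy.
Dependency preservation: the restricted closure of {ABD} across the fragments never reaches {H}, so ABD → H cannot be enforced without a join — not preserved.

lossy and not dependency-preserving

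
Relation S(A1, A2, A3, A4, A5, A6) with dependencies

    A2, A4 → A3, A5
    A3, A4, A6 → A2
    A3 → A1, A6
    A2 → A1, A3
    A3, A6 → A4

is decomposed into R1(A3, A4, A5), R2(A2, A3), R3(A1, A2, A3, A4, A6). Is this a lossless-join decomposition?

Yes

Chase test. Columns are A1, A2, A3, A4, A5, A6; row i has aⱼ where attribute j ∈ Ri, else bᵢⱼ.
Initial tableau (one row per fragment):
  row 1: b11 b12 a3 a4 a5 b16
  row 2: b21 a2 a3 b24 b25 b26
  row 3: a1 a2 a3 a4 b35 a6
Rows 1 and 2 agree on A3; apply A3→A1, A6 and equate their A1, A6 entries.
Rows 1 and 3 agree on A3; apply A3→A1, A6 and equate their A1, A6 entries.
Rows 1 and 2 agree on A3, A6; apply A3, A6→A4 and equate their A4 entries.
Rows 2 and 3 agree on A2, A4; apply A2, A4→A3, A5 and equate their A3, A5 entries.
Rows 1 and 2 agree on A3, A4, A6; apply A3, A4, A6→A2 and equate their A2 entries.
Rows 1 and 2 agree on A2, A4; apply A2, A4→A3, A5 and equate their A3, A5 entries.
Row 1 is now all distinguished symbols — the join is lossless.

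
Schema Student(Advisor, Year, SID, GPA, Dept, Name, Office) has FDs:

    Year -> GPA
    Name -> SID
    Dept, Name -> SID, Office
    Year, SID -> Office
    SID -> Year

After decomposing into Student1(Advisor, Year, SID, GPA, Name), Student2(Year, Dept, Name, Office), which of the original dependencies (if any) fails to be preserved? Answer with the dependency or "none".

Year, SID -> Office

Check Year, SID → Office: no single fragment contains all of {Year, SID, Office}, and the restricted closure of {Year, SID} across the fragments never reaches {Office}.
Year → GPA is preserved.
Name → SID is preserved.
Dept, Name → SID, Office is preserved.
SID → Year is preserved.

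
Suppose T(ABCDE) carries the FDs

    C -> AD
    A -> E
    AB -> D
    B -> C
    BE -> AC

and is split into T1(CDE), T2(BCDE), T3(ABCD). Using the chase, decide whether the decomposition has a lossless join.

Chase test. Columns are ABCDE; row i has aⱼ where attribute j ∈ Ti, else bᵢⱼ.
Initial tableau (one row per fragment):
  row 1: b11 b12 a3 a4 a5
  row 2: b21 a2 a3 a4 a5
  row 3: a1 a2 a3 a4 b35
Rows 1 and 2 agree on C; apply C→AD and equate their AD entries.
Rows 1 and 3 agree on C; apply C→AD and equate their AD entries.
Rows 1 and 3 agree on A; apply A→E and equate their E entries.
Row 2 is now all distinguished symbols — the join is lossless.

Yes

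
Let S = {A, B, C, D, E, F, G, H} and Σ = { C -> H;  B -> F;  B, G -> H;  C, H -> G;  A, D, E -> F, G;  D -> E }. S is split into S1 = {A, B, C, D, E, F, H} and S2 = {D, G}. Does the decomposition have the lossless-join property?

No

Common attributes: S1 ∩ S2 = {D}.
Closure of {D}: D → E applies, adding E. So (D)⁺ = {D, E}.
The closure contains neither all of S1 = {A, B, C, D, E, F, H} nor all of S2 = {D, G}, so the common attributes are not a superkey of either fragment. The join is lossy.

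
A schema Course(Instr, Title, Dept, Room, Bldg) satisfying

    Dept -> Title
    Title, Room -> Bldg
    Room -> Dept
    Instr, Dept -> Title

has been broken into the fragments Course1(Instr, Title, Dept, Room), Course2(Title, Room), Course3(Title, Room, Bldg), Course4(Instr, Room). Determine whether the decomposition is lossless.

Yes

Chase test. Columns are Instr, Title, Dept, Room, Bldg; row i has aⱼ where attribute j ∈ Coursei, else bᵢⱼ.
Initial tableau (one row per fragment):
  row 1: a1 a2 a3 a4 b15
  row 2: b21 a2 b23 a4 b25
  row 3: b31 a2 b33 a4 a5
  row 4: a1 b42 b43 a4 b45
Rows 1 and 2 agree on Title, Room; apply Title, Room→Bldg and equate their Bldg entries.
Rows 1 and 3 agree on Title, Room; apply Title, Room→Bldg and equate their Bldg entries.
Rows 1 and 2 agree on Room; apply Room→Dept and equate their Dept entries.
Rows 1 and 3 agree on Room; apply Room→Dept and equate their Dept entries.
Rows 1 and 4 agree on Room; apply Room→Dept and equate their Dept entries.
Rows 1 and 4 agree on Instr, Dept; apply Instr, Dept→Title and equate their Title entries.
Rows 1 and 4 agree on Title, Room; apply Title, Room→Bldg and equate their Bldg entries.
Row 1 is now all distinguished symbols — the join is lossless.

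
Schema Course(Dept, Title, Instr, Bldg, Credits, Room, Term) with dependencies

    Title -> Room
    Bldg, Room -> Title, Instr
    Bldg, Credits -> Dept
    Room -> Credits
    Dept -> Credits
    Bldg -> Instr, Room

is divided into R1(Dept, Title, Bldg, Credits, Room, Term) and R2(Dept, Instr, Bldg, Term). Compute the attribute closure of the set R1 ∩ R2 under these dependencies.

Dept, Title, Instr, Bldg, Credits, Room, Term

R1 ∩ R2 = {Dept, Bldg, Term}.
Dept → Credits applies, adding Credits
Bldg → Instr, Room applies, adding Instr, Room
Bldg, Room → Title, Instr applies, adding Title
Closure: {Dept, Title, Instr, Bldg, Credits, Room, Term}.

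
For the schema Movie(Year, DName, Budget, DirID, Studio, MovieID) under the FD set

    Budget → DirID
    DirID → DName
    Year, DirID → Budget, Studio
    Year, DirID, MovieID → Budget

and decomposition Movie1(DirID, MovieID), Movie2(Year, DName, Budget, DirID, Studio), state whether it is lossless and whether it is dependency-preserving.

Lossless test: (DirID)⁺ = {DName, DirID}, which is a superkey of neither fragment — lossy.
Dependency preservation: Year, DirID, MovieID → Budget is not contained in any single fragment, but the restricted closure of its left-hand side across the fragments still reaches the right-hand side; the remaining FDs each lie inside some fragment. All dependencies are preserved.

lossy but dependency-preserving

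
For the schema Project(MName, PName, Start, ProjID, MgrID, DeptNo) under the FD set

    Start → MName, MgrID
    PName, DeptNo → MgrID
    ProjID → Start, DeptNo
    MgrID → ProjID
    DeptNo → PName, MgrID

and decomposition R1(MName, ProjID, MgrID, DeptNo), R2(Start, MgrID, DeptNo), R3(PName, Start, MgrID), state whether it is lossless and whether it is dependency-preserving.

Lossless test (chase): Rows 2 and 3 agree on Start; apply Start→MName, MgrID and equate their MName, MgrID entries. Rows 1 and 2 agree on MgrID; apply MgrID→ProjID and equate their ProjID entries. Rows 1 and 3 agree on MgrID; apply MgrID→ProjID and equate their ProjID entries. Rows 1 and 2 agree on DeptNo; apply DeptNo→PName, MgrID and equate their PName, MgrID entries. Rows 1 and 2 agree on ProjID; apply ProjID→Start, DeptNo and equate their Start, DeptNo entries. Rows 1 and 3 agree on ProjID; apply ProjID→Start, DeptNo and equate their Start, DeptNo entries. Rows 1 and 3 agree on DeptNo; apply DeptNo→PName, MgrID and equate their PName, MgrID entries. Rows 1 and 2 agree on Start; apply Start→MName, MgrID and equate their MName, MgrID entries. Row 1 is now all distinguished symbols — the join is lossless.
Dependency preservation: Start → MName, MgrID; PName, DeptNo → MgrID; ProjID → Start, DeptNo; DeptNo → PName, MgrID are not contained in any single fragment, but the restricted closure of each left-hand side across the fragments still reaches the right-hand side; the remaining FDs each lie inside some fragment. All dependencies are preserved.

lossless and dependency-preserving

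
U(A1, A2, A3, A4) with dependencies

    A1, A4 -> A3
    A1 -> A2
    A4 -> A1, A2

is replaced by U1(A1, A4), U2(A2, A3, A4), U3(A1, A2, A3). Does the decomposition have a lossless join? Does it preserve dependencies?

Lossless test (chase): Rows 1 and 3 agree on A1; apply A1→A2 and equate their A2 entries. Rows 1 and 2 agree on A4; apply A4→A1, A2 and equate their A1, A2 entries. Rows 1 and 2 agree on A1, A4; apply A1, A4→A3 and equate their A3 entries. Row 1 is now all distinguished symbols — the join is lossless.
Dependency preservation: A1, A4 → A3; A4 → A1, A2 are not contained in any single fragment, but the restricted closure of each left-hand side across the fragments still reaches the right-hand side; the remaining FDs each lie inside some fragment. All dependencies are preserved.

lossless and dependency-preserving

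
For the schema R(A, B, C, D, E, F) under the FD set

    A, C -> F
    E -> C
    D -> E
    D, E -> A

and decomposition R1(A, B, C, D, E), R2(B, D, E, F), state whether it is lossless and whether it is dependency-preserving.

Lossless test: (B, D, E)⁺ = {A, B, C, D, E, F}, which contains all of one fragment — lossless.
Dependency preservation: the restricted closure of {A, C} across the fragments never reaches {F}, so A, C → F cannot be enforced without a join — not preserved.

lossless but not dependency-preserving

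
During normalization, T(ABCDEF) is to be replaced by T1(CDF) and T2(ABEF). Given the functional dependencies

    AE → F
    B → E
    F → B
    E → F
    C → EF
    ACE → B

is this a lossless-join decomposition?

Common attributes: T1 ∩ T2 = {F}.
Closure of {F}: F → B applies, adding B; B → E applies, adding E. So (F)⁺ = {BEF}.
The closure contains neither all of T1 = {CDF} nor all of T2 = {ABEF}, so the common attributes are not a superkey of either fragment. The join is lossy.

No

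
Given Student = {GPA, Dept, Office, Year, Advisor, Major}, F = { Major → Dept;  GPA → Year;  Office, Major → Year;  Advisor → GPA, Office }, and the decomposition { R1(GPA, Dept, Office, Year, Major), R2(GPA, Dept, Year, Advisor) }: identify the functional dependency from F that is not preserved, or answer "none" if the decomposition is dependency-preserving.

Advisor → GPA, Office

Check Advisor → GPA, Office: no single fragment contains all of {GPA, Office, Advisor}, and the restricted closure of {Advisor} across the fragments never reaches {GPA, Office}.
Major → Dept is preserved.
GPA → Year is preserved.
Office, Major → Year is preserved.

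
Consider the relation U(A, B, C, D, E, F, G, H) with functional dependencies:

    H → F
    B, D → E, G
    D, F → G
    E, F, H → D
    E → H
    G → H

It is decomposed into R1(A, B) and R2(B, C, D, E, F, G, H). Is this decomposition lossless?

Common attributes: R1 ∩ R2 = {B}.
No dependency enlarges {B}, so (B)⁺ = {B}.
The closure contains neither all of R1 = {A, B} nor all of R2 = {B, C, D, E, F, G, H}, so the common attributes are not a superkey of either fragment. The join is lossy.

No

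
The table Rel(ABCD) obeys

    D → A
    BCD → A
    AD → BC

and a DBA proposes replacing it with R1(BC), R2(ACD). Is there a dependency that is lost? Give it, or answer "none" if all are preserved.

Check AD → BC: no single fragment contains all of {ABCD}, and the restricted closure of {AD} across the fragments never reaches {BC}.
D → A is preserved.
BCD → A is preserved.

AD → BC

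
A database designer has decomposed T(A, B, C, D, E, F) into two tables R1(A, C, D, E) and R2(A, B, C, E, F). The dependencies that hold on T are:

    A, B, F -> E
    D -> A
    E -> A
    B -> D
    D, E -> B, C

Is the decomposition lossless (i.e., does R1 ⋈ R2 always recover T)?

Common attributes: R1 ∩ R2 = {A, C, E}.
No dependency enlarges {A, C, E}, so (A, C, E)⁺ = {A, C, E}.
The closure contains neither all of R1 = {A, C, D, E} nor all of R2 = {A, B, C, E, F}, so the common attributes are not a superkey of either fragment. The join is lossy.

No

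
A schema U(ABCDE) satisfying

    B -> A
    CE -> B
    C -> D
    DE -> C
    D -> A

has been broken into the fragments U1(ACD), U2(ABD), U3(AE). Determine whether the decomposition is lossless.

Chase test. Columns are ABCDE; row i has aⱼ where attribute j ∈ Ui, else bᵢⱼ.
Initial tableau (one row per fragment):
  row 1: a1 b12 a3 a4 b15
  row 2: a1 a2 b23 a4 b25
  row 3: a1 b32 b33 b34 a5
No row becomes fully distinguished — the join is lossy.

No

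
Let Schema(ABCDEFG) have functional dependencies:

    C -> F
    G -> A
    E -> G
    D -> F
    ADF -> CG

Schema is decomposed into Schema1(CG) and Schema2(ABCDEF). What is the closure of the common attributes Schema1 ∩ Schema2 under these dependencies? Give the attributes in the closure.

Schema1 ∩ Schema2 = {C}.
C → F applies, adding F
Closure: {CF}.

CF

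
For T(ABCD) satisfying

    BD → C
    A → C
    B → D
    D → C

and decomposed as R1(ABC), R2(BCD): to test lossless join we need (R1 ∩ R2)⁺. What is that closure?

BCD

R1 ∩ R2 = {BC}.
B → D applies, adding D
Closure: {BCD}.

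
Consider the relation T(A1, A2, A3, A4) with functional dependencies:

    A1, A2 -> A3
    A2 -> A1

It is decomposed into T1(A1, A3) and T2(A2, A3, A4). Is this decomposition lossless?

No

Common attributes: T1 ∩ T2 = {A3}.
No dependency enlarges {A3}, so (A3)⁺ = {A3}.
The closure contains neither all of T1 = {A1, A3} nor all of T2 = {A2, A3, A4}, so the common attributes are not a superkey of either fragment. The join is lossy.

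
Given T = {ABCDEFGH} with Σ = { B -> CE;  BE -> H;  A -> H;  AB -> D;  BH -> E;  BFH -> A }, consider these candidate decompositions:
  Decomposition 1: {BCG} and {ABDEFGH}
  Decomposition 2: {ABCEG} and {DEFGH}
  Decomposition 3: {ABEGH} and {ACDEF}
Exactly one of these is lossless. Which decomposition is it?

Decomposition 1

Decomposition 1: common = {BG}, closure = {BCEGH} → lossless.
Decomposition 2: common = {EG}, closure = {EG} → lossy.
Decomposition 3: common = {AE}, closure = {AEH} → lossy.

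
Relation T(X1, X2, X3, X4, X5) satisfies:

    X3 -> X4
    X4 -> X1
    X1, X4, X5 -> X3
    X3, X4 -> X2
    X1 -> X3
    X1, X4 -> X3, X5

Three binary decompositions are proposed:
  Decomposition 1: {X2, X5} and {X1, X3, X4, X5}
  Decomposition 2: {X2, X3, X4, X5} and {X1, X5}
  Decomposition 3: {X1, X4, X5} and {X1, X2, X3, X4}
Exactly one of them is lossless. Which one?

Decomposition 1: common = {X5}, closure = {X5} → lossy.
Decomposition 2: common = {X5}, closure = {X5} → lossy.
Decomposition 3: common = {X1, X4}, closure = {X1, X2, X3, X4, X5} → lossless.

Decomposition 3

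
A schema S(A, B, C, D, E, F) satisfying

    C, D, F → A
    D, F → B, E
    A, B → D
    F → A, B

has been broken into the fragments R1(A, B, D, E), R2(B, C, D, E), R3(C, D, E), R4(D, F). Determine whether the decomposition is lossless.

Chase test. Columns are A, B, C, D, E, F; row i has aⱼ where attribute j ∈ Ri, else bᵢⱼ.
Initial tableau (one row per fragment):
  row 1: a1 a2 b13 a4 a5 b16
  row 2: b21 a2 a3 a4 a5 b26
  row 3: b31 b32 a3 a4 a5 b36
  row 4: b41 b42 b43 a4 b45 a6
No row becomes fully distinguished — the join is lossy.

No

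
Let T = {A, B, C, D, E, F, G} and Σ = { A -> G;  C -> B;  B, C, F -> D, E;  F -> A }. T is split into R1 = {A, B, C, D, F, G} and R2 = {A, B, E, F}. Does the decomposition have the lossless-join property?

Common attributes: R1 ∩ R2 = {A, B, F}.
Closure of {A, B, F}: A → G applies, adding G. So (A, B, F)⁺ = {A, B, F, G}.
The closure contains neither all of R1 = {A, B, C, D, F, G} nor all of R2 = {A, B, E, F}, so the common attributes are not a superkey of either fragment. The join is lossy.

No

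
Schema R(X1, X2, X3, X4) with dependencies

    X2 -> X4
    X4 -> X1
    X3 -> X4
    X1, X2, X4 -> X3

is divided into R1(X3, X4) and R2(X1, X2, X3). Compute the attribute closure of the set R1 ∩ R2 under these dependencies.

R1 ∩ R2 = {X3}.
X3 → X4 applies, adding X4
X4 → X1 applies, adding X1
Closure: {X1, X3, X4}.

X1, X3, X4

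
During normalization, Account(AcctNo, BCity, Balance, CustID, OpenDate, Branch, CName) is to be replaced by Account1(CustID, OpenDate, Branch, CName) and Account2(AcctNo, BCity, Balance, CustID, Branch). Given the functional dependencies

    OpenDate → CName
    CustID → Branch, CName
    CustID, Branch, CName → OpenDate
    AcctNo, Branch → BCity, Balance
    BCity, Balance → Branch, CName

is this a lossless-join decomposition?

Common attributes: Account1 ∩ Account2 = {CustID, Branch}.
Closure of {CustID, Branch}: CustID → Branch, CName applies, adding CName; CustID, Branch, CName → OpenDate applies, adding OpenDate. So (CustID, Branch)⁺ = {CustID, OpenDate, Branch, CName}.
This closure contains every attribute of Account1, so Account1 ∩ Account2 → Account1. The join is lossless.

Yes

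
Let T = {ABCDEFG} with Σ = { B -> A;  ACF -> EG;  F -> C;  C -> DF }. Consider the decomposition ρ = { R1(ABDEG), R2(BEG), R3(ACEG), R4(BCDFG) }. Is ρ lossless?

Yes

Chase test. Columns are ABCDEFG; row i has aⱼ where attribute j ∈ Ri, else bᵢⱼ.
Initial tableau (one row per fragment):
  row 1: a1 a2 b13 a4 a5 b16 a7
  row 2: b21 a2 b23 b24 a5 b26 a7
  row 3: a1 b32 a3 b34 a5 b36 a7
  row 4: b41 a2 a3 a4 b45 a6 a7
Rows 1 and 2 agree on B; apply B→A and equate their A entries.
Rows 1 and 4 agree on B; apply B→A and equate their A entries.
Rows 3 and 4 agree on C; apply C→DF and equate their DF entries.
Rows 3 and 4 agree on ACF; apply ACF→EG and equate their EG entries.
Row 4 is now all distinguished symbols — the join is lossless.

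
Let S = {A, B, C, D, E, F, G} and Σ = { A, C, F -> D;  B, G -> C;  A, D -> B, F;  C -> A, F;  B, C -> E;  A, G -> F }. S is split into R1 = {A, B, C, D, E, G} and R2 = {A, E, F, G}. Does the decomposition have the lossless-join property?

Yes

Common attributes: R1 ∩ R2 = {A, E, G}.
Closure of {A, E, G}: A, G → F applies, adding F. So (A, E, G)⁺ = {A, E, F, G}.
This closure contains every attribute of R2, so R1 ∩ R2 → R2. The join is lossless.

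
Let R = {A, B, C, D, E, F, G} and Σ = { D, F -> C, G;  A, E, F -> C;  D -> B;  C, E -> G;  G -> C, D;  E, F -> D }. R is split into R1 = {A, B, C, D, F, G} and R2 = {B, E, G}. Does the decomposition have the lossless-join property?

Common attributes: R1 ∩ R2 = {B, G}.
Closure of {B, G}: G → C, D applies, adding C, D. So (B, G)⁺ = {B, C, D, G}.
The closure contains neither all of R1 = {A, B, C, D, F, G} nor all of R2 = {B, E, G}, so the common attributes are not a superkey of either fragment. The join is lossy.

No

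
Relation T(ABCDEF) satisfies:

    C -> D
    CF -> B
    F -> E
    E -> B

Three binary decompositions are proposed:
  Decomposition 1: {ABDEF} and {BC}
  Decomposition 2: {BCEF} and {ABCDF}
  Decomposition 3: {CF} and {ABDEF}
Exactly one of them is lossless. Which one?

Decomposition 2

Decomposition 1: common = {B}, closure = {B} → lossy.
Decomposition 2: common = {BCF}, closure = {BCDEF} → lossless.
Decomposition 3: common = {F}, closure = {BEF} → lossy.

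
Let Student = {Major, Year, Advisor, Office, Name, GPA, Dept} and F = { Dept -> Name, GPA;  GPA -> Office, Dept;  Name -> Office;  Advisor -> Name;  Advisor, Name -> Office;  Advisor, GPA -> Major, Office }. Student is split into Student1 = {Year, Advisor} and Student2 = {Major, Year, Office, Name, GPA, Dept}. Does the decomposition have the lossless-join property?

No

Common attributes: Student1 ∩ Student2 = {Year}.
No dependency enlarges {Year}, so (Year)⁺ = {Year}.
The closure contains neither all of Student1 = {Year, Advisor} nor all of Student2 = {Major, Year, Office, Name, GPA, Dept}, so the common attributes are not a superkey of either fragment. The join is lossy.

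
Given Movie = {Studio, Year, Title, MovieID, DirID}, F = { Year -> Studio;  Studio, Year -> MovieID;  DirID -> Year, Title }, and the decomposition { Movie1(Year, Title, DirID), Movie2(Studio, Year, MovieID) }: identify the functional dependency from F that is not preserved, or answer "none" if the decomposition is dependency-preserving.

Year → Studio lies within Movie2.
Studio, Year → MovieID lies within Movie2.
DirID → Year, Title lies within Movie1.
Every dependency is enforceable on the fragments, so the decomposition is dependency-preserving.

none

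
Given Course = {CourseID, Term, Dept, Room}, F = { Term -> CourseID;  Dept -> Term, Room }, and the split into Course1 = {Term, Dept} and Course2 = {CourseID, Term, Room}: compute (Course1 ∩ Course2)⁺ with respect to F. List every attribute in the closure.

CourseID, Term

Course1 ∩ Course2 = {Term}.
Term → CourseID applies, adding CourseID
Closure: {CourseID, Term}.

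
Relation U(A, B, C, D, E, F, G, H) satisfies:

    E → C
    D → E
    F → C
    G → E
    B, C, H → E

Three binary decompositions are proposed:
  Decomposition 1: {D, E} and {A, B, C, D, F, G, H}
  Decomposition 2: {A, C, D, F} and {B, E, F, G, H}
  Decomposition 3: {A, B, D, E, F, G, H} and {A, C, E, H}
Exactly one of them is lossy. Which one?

Decomposition 2

Decomposition 1: common = {D}, closure = {C, D, E} → lossless.
Decomposition 2: common = {F}, closure = {C, F} → lossy.
Decomposition 3: common = {A, E, H}, closure = {A, C, E, H} → lossless.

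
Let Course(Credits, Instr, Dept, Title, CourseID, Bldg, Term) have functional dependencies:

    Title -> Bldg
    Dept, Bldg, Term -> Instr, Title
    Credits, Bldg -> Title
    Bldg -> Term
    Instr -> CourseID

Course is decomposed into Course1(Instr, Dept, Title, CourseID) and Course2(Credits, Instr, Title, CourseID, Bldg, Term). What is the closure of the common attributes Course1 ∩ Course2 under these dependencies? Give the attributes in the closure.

Instr, Title, CourseID, Bldg, Term

Course1 ∩ Course2 = {Instr, Title, CourseID}.
Title → Bldg applies, adding Bldg
Bldg → Term applies, adding Term
Closure: {Instr, Title, CourseID, Bldg, Term}.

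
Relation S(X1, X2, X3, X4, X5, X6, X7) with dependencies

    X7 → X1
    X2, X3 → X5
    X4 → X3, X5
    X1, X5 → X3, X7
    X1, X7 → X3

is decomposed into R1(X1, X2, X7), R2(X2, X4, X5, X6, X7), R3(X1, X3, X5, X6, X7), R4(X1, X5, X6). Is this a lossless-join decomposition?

Yes

Chase test. Columns are X1, X2, X3, X4, X5, X6, X7; row i has aⱼ where attribute j ∈ Ri, else bᵢⱼ.
Initial tableau (one row per fragment):
  row 1: a1 a2 b13 b14 b15 b16 a7
  row 2: b21 a2 b23 a4 a5 a6 a7
  row 3: a1 b32 a3 b34 a5 a6 a7
  row 4: a1 b42 b43 b44 a5 a6 b47
Rows 1 and 2 agree on X7; apply X7→X1 and equate their X1 entries.
Rows 2 and 3 agree on X1, X5; apply X1, X5→X3, X7 and equate their X3, X7 entries.
Rows 2 and 4 agree on X1, X5; apply X1, X5→X3, X7 and equate their X3, X7 entries.
Rows 1 and 2 agree on X1, X7; apply X1, X7→X3 and equate their X3 entries.
Rows 1 and 2 agree on X2, X3; apply X2, X3→X5 and equate their X5 entries.
Row 2 is now all distinguished symbols — the join is lossless.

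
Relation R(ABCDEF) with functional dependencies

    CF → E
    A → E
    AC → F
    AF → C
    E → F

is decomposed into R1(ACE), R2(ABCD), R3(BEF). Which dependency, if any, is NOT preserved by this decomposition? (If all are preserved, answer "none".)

Check CF → E: no single fragment contains all of {CEF}, and the restricted closure of {CF} across the fragments never reaches {E}.
A → E is preserved.
AC → F is preserved.
AF → C is preserved.
E → F is preserved.

CF → E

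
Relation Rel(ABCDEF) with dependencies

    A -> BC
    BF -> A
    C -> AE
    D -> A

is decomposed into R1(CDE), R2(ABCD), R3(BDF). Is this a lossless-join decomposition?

Yes

Chase test. Columns are ABCDEF; row i has aⱼ where attribute j ∈ Ri, else bᵢⱼ.
Initial tableau (one row per fragment):
  row 1: b11 b12 a3 a4 a5 b16
  row 2: a1 a2 a3 a4 b25 b26
  row 3: b31 a2 b33 a4 b35 a6
Rows 1 and 2 agree on C; apply C→AE and equate their AE entries.
Rows 1 and 3 agree on D; apply D→A and equate their A entries.
Rows 1 and 2 agree on A; apply A→BC and equate their BC entries.
Rows 1 and 3 agree on A; apply A→BC and equate their BC entries.
Rows 1 and 3 agree on C; apply C→AE and equate their AE entries.
Row 3 is now all distinguished symbols — the join is lossless.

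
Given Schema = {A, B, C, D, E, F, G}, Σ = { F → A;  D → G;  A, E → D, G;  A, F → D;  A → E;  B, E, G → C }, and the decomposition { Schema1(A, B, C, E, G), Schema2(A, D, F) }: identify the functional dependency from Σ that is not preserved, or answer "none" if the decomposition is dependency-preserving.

Check D → G: no single fragment contains all of {D, G}, and the restricted closure of {D} across the fragments never reaches {G}.
F → A is preserved.
A, E → D, G is preserved.
A, F → D is preserved.
A → E is preserved.
B, E, G → C is preserved.

D → G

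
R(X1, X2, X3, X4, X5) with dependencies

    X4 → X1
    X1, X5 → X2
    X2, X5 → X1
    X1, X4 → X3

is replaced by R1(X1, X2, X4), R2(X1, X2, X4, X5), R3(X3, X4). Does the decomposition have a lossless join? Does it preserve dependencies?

Lossless test (chase): Rows 1 and 3 agree on X4; apply X4→X1 and equate their X1 entries. Rows 1 and 2 agree on X1, X4; apply X1, X4→X3 and equate their X3 entries. Rows 1 and 3 agree on X1, X4; apply X1, X4→X3 and equate their X3 entries. Row 2 is now all distinguished symbols — the join is lossless.
Dependency preservation: X1, X4 → X3 is not contained in any single fragment, but the restricted closure of its left-hand side across the fragments still reaches the right-hand side; the remaining FDs each lie inside some fragment. All dependencies are preserved.

lossless and dependency-preserving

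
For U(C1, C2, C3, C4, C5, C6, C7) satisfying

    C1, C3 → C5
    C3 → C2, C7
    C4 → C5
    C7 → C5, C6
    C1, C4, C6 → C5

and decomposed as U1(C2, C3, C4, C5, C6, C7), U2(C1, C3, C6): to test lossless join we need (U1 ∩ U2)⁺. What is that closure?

C2, C3, C5, C6, C7

U1 ∩ U2 = {C3, C6}.
C3 → C2, C7 applies, adding C2, C7
C7 → C5, C6 applies, adding C5
Closure: {C2, C3, C5, C6, C7}.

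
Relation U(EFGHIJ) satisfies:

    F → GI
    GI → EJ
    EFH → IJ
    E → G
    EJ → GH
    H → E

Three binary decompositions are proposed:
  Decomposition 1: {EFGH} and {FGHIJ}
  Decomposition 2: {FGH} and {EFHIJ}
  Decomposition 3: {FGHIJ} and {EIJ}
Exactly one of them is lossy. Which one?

Decomposition 1: common = {FGH}, closure = {EFGHIJ} → lossless.
Decomposition 2: common = {FH}, closure = {EFGHIJ} → lossless.
Decomposition 3: common = {IJ}, closure = {IJ} → lossy.

Decomposition 3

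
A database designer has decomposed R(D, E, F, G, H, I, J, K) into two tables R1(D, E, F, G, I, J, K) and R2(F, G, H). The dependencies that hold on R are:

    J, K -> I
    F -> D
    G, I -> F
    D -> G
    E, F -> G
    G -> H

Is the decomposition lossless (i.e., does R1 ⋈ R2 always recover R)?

Common attributes: R1 ∩ R2 = {F, G}.
Closure of {F, G}: F → D applies, adding D; G → H applies, adding H. So (F, G)⁺ = {D, F, G, H}.
This closure contains every attribute of R2, so R1 ∩ R2 → R2. The join is lossless.

Yes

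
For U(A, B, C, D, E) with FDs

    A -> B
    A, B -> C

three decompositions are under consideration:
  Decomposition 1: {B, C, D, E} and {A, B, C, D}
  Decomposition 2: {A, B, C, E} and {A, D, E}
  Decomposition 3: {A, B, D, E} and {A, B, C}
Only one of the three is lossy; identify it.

Decomposition 1

Decomposition 1: common = {B, C, D}, closure = {B, C, D} → lossy.
Decomposition 2: common = {A, E}, closure = {A, B, C, E} → lossless.
Decomposition 3: common = {A, B}, closure = {A, B, C} → lossless.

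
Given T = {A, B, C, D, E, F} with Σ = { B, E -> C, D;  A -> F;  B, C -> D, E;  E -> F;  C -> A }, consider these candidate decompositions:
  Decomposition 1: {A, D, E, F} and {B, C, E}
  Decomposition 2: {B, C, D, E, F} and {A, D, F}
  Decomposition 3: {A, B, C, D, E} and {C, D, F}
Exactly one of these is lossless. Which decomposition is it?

Decomposition 3

Decomposition 1: common = {E}, closure = {E, F} → lossy.
Decomposition 2: common = {D, F}, closure = {D, F} → lossy.
Decomposition 3: common = {C, D}, closure = {A, C, D, F} → lossless.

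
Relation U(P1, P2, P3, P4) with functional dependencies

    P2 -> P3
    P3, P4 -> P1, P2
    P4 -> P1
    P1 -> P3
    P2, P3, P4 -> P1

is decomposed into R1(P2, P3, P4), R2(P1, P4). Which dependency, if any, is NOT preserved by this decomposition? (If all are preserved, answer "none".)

Check P1 → P3: no single fragment contains all of {P1, P3}, and the restricted closure of {P1} across the fragments never reaches {P3}.
P2 → P3 is preserved.
P3, P4 → P1, P2 is preserved.
P4 → P1 is preserved.
P2, P3, P4 → P1 is preserved.

P1 -> P3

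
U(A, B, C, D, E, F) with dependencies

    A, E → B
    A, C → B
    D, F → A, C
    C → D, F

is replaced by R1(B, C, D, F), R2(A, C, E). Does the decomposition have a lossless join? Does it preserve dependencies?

Lossless test: (C)⁺ = {A, B, C, D, F}, which contains all of one fragment — lossless.
Dependency preservation: the restricted closure of {A, E} across the fragments never reaches {B}, so A, E → B cannot be enforced without a join — not preserved.

lossless but not dependency-preserving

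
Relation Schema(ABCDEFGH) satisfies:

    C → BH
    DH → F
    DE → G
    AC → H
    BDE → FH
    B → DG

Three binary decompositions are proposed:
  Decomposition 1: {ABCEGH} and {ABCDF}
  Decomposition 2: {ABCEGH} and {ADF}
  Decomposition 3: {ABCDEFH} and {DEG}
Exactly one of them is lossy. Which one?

Decomposition 2

Decomposition 1: common = {ABC}, closure = {ABCDFGH} → lossless.
Decomposition 2: common = {A}, closure = {A} → lossy.
Decomposition 3: common = {DE}, closure = {DEG} → lossless.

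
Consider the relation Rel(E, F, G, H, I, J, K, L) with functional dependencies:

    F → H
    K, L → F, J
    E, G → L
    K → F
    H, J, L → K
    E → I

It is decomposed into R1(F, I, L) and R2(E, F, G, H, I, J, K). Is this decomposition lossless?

Common attributes: R1 ∩ R2 = {F, I}.
Closure of {F, I}: F → H applies, adding H. So (F, I)⁺ = {F, H, I}.
The closure contains neither all of R1 = {F, I, L} nor all of R2 = {E, F, G, H, I, J, K}, so the common attributes are not a superkey of either fragment. The join is lossy.

No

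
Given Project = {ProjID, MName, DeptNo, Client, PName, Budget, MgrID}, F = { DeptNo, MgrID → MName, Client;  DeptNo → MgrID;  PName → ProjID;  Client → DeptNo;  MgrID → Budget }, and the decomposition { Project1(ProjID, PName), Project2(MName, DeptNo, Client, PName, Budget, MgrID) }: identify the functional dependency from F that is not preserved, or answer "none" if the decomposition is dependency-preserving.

none

DeptNo, MgrID → MName, Client lies within Project2.
DeptNo → MgrID lies within Project2.
PName → ProjID lies within Project1.
Client → DeptNo lies within Project2.
MgrID → Budget lies within Project2.
Every dependency is enforceable on the fragments, so the decomposition is dependency-preserving.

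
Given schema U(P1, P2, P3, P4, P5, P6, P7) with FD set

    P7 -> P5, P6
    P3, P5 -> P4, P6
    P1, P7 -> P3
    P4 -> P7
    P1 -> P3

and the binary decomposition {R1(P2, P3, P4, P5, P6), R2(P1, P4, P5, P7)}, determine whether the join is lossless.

No

Common attributes: R1 ∩ R2 = {P4, P5}.
Closure of {P4, P5}: P4 → P7 applies, adding P7; P7 → P5, P6 applies, adding P6. So (P4, P5)⁺ = {P4, P5, P6, P7}.
The closure contains neither all of R1 = {P2, P3, P4, P5, P6} nor all of R2 = {P1, P4, P5, P7}, so the common attributes are not a superkey of either fragment. The join is lossy.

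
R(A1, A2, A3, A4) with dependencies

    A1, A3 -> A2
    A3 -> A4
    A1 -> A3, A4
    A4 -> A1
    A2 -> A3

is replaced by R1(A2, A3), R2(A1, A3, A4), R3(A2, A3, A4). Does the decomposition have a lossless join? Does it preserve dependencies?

lossless and dependency-preserving

Lossless test (chase): Rows 1 and 2 agree on A3; apply A3→A4 and equate their A4 entries. Rows 1 and 2 agree on A4; apply A4→A1 and equate their A1 entries. Rows 1 and 3 agree on A4; apply A4→A1 and equate their A1 entries. Rows 1 and 2 agree on A1, A3; apply A1, A3→A2 and equate their A2 entries. Row 1 is now all distinguished symbols — the join is lossless.
Dependency preservation: A1, A3 → A2 is not contained in any single fragment, but the restricted closure of its left-hand side across the fragments still reaches the right-hand side; the remaining FDs each lie inside some fragment. All dependencies are preserved.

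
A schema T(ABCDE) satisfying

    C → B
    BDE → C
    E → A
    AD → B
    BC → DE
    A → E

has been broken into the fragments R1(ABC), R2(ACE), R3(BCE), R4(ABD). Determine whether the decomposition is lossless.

No

Chase test. Columns are ABCDE; row i has aⱼ where attribute j ∈ Ri, else bᵢⱼ.
Initial tableau (one row per fragment):
  row 1: a1 a2 a3 b14 b15
  row 2: a1 b22 a3 b24 a5
  row 3: b31 a2 a3 b34 a5
  row 4: a1 a2 b43 a4 b45
Rows 1 and 2 agree on C; apply C→B and equate their B entries.
Rows 2 and 3 agree on E; apply E→A and equate their A entries.
Rows 1 and 2 agree on BC; apply BC→DE and equate their DE entries.
Rows 1 and 3 agree on BC; apply BC→DE and equate their DE entries.
Rows 1 and 4 agree on A; apply A→E and equate their E entries.
No row becomes fully distinguished — the join is lossy.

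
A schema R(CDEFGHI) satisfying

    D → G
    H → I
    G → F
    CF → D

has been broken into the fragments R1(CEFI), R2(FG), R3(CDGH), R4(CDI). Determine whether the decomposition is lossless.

No

Chase test. Columns are CDEFGHI; row i has aⱼ where attribute j ∈ Ri, else bᵢⱼ.
Initial tableau (one row per fragment):
  row 1: a1 b12 a3 a4 b15 b16 a7
  row 2: b21 b22 b23 a4 a5 b26 b27
  row 3: a1 a2 b33 b34 a5 a6 b37
  row 4: a1 a2 b43 b44 b45 b46 a7
Rows 3 and 4 agree on D; apply D→G and equate their G entries.
Rows 2 and 3 agree on G; apply G→F and equate their F entries.
Rows 2 and 4 agree on G; apply G→F and equate their F entries.
Rows 1 and 3 agree on CF; apply CF→D and equate their D entries.
Rows 1 and 3 agree on D; apply D→G and equate their G entries.
No row becomes fully distinguished — the join is lossy.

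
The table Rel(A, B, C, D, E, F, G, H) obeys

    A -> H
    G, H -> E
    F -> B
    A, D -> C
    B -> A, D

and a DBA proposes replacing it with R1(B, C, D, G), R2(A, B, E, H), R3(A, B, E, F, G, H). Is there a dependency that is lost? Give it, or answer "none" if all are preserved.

Check A, D → C: no single fragment contains all of {A, C, D}, and the restricted closure of {A, D} across the fragments never reaches {C}.
A → H is preserved.
G, H → E is preserved.
F → B is preserved.
B → A, D is preserved.

A, D -> C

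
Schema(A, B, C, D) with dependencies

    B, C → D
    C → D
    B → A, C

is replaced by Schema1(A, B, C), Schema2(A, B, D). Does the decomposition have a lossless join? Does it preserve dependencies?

Lossless test: (A, B)⁺ = {A, B, C, D}, which contains all of one fragment — lossless.
Dependency preservation: the restricted closure of {C} across the fragments never reaches {D}, so C → D cannot be enforced without a join — not preserved.

lossless but not dependency-preserving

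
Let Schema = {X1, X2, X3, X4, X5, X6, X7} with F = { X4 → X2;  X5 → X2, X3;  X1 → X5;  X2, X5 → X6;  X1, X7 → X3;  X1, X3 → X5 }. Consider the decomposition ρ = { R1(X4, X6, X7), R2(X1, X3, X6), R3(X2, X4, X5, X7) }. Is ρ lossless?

No

Chase test. Columns are X1, X2, X3, X4, X5, X6, X7; row i has aⱼ where attribute j ∈ Ri, else bᵢⱼ.
Initial tableau (one row per fragment):
  row 1: b11 b12 b13 a4 b15 a6 a7
  row 2: a1 b22 a3 b24 b25 a6 b27
  row 3: b31 a2 b33 a4 a5 b36 a7
Rows 1 and 3 agree on X4; apply X4→X2 and equate their X2 entries.
No row becomes fully distinguished — the join is lossy.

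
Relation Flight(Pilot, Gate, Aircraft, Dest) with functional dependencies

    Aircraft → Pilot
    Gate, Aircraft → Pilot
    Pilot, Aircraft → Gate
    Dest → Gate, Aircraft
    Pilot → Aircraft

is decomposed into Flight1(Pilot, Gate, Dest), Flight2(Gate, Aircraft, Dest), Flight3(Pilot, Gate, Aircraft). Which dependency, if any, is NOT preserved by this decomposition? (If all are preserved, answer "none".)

none

Aircraft → Pilot lies within Flight3.
Gate, Aircraft → Pilot lies within Flight3.
Pilot, Aircraft → Gate lies within Flight3.
Dest → Gate, Aircraft lies within Flight2.
Pilot → Aircraft lies within Flight3.
Every dependency is enforceable on the fragments, so the decomposition is dependency-preserving.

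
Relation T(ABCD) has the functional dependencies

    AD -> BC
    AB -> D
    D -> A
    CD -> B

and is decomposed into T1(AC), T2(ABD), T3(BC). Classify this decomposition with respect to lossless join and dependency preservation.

Lossless test (chase): applying each FD to every pair of rows produces no changes in the tableau, so no row becomes fully distinguished — the join is lossy.
Dependency preservation: the restricted closure of {AD} across the fragments never reaches {BC}, so AD → BC cannot be enforced without a join — not preserved.

lossy and not dependency-preserving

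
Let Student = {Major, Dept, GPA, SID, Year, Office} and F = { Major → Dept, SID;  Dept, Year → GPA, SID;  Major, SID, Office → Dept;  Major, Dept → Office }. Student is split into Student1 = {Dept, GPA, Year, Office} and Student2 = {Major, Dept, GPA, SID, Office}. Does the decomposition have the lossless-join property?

Common attributes: Student1 ∩ Student2 = {Dept, GPA, Office}.
No dependency enlarges {Dept, GPA, Office}, so (Dept, GPA, Office)⁺ = {Dept, GPA, Office}.
The closure contains neither all of Student1 = {Dept, GPA, Year, Office} nor all of Student2 = {Major, Dept, GPA, SID, Office}, so the common attributes are not a superkey of either fragment. The join is lossy.

No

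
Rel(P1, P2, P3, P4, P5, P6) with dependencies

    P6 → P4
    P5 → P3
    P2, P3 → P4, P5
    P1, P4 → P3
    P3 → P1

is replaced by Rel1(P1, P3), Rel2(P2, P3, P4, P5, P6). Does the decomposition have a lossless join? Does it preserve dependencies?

Lossless test: (P3)⁺ = {P1, P3}, which contains all of one fragment — lossless.
Dependency preservation: the restricted closure of {P1, P4} across the fragments never reaches {P3}, so P1, P4 → P3 cannot be enforced without a join — not preserved.

lossless but not dependency-preserving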